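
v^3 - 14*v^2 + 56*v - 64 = (v - 8)*(v - 4)*(v - 2)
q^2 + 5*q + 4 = (q + 1)*(q + 4)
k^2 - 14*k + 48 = (k - 8)*(k - 6)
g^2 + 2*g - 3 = (g - 1)*(g + 3)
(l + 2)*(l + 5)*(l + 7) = l^3 + 14*l^2 + 59*l + 70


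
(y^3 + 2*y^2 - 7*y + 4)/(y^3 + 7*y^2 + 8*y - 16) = (y - 1)/(y + 4)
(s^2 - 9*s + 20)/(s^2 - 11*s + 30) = (s - 4)/(s - 6)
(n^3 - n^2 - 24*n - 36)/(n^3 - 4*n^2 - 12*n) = (n + 3)/n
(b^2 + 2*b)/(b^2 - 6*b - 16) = b/(b - 8)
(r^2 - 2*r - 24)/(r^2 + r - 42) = (r + 4)/(r + 7)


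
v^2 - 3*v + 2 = (v - 2)*(v - 1)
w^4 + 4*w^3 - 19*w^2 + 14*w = w*(w - 2)*(w - 1)*(w + 7)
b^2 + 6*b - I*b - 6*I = (b + 6)*(b - I)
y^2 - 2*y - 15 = (y - 5)*(y + 3)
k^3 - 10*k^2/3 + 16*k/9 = k*(k - 8/3)*(k - 2/3)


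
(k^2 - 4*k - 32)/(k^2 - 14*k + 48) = (k + 4)/(k - 6)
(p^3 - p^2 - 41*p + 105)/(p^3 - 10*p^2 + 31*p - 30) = (p + 7)/(p - 2)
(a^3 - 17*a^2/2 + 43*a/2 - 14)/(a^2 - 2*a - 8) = (2*a^2 - 9*a + 7)/(2*(a + 2))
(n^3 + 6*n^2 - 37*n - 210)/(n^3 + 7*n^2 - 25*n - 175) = (n - 6)/(n - 5)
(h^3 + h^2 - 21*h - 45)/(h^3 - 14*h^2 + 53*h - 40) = (h^2 + 6*h + 9)/(h^2 - 9*h + 8)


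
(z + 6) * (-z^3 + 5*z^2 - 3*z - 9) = -z^4 - z^3 + 27*z^2 - 27*z - 54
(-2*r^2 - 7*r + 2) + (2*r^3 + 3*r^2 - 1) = 2*r^3 + r^2 - 7*r + 1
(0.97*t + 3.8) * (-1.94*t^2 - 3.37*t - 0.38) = -1.8818*t^3 - 10.6409*t^2 - 13.1746*t - 1.444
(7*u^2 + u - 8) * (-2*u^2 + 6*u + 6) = -14*u^4 + 40*u^3 + 64*u^2 - 42*u - 48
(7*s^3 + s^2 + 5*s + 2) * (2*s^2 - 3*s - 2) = 14*s^5 - 19*s^4 - 7*s^3 - 13*s^2 - 16*s - 4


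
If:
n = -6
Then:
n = -6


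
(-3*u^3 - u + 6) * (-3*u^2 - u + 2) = 9*u^5 + 3*u^4 - 3*u^3 - 17*u^2 - 8*u + 12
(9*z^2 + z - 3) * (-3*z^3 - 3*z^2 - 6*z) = -27*z^5 - 30*z^4 - 48*z^3 + 3*z^2 + 18*z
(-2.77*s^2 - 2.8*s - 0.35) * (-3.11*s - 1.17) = 8.6147*s^3 + 11.9489*s^2 + 4.3645*s + 0.4095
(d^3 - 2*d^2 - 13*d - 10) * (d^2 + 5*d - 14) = d^5 + 3*d^4 - 37*d^3 - 47*d^2 + 132*d + 140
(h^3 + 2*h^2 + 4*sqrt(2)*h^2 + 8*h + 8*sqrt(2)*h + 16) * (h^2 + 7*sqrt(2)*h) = h^5 + 2*h^4 + 11*sqrt(2)*h^4 + 22*sqrt(2)*h^3 + 64*h^3 + 56*sqrt(2)*h^2 + 128*h^2 + 112*sqrt(2)*h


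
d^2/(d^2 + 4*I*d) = d/(d + 4*I)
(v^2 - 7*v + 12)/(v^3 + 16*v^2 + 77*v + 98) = (v^2 - 7*v + 12)/(v^3 + 16*v^2 + 77*v + 98)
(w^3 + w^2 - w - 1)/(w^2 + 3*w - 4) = (w^2 + 2*w + 1)/(w + 4)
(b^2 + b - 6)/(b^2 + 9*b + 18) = (b - 2)/(b + 6)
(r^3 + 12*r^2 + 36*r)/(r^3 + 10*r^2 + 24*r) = (r + 6)/(r + 4)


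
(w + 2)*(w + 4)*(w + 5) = w^3 + 11*w^2 + 38*w + 40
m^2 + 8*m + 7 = (m + 1)*(m + 7)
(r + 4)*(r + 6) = r^2 + 10*r + 24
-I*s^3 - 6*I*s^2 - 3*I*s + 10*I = (s + 2)*(s + 5)*(-I*s + I)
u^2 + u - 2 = (u - 1)*(u + 2)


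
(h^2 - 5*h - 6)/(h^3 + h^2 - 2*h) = (h^2 - 5*h - 6)/(h*(h^2 + h - 2))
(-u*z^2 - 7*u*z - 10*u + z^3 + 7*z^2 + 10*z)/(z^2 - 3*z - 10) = (-u*z - 5*u + z^2 + 5*z)/(z - 5)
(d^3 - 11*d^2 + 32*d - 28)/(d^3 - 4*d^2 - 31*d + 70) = (d - 2)/(d + 5)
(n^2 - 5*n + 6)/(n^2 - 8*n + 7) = (n^2 - 5*n + 6)/(n^2 - 8*n + 7)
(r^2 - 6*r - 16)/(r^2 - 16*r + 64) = (r + 2)/(r - 8)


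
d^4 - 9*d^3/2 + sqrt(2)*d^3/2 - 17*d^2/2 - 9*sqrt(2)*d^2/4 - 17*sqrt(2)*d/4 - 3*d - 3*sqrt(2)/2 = (d - 6)*(d + 1/2)*(d + 1)*(d + sqrt(2)/2)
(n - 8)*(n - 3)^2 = n^3 - 14*n^2 + 57*n - 72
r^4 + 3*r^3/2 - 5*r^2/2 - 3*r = r*(r - 3/2)*(r + 1)*(r + 2)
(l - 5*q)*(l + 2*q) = l^2 - 3*l*q - 10*q^2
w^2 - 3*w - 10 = (w - 5)*(w + 2)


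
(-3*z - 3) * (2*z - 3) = -6*z^2 + 3*z + 9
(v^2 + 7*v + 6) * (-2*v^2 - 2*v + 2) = -2*v^4 - 16*v^3 - 24*v^2 + 2*v + 12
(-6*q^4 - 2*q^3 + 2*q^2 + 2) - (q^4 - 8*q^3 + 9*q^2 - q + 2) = -7*q^4 + 6*q^3 - 7*q^2 + q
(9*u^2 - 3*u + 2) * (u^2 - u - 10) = 9*u^4 - 12*u^3 - 85*u^2 + 28*u - 20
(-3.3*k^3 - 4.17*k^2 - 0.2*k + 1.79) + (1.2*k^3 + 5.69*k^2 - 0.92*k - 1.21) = -2.1*k^3 + 1.52*k^2 - 1.12*k + 0.58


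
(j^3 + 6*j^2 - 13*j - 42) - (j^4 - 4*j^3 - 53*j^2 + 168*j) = -j^4 + 5*j^3 + 59*j^2 - 181*j - 42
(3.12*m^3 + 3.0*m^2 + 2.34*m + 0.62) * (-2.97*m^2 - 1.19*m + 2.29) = -9.2664*m^5 - 12.6228*m^4 - 3.375*m^3 + 2.244*m^2 + 4.6208*m + 1.4198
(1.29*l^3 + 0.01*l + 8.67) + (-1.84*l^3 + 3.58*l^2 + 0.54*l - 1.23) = -0.55*l^3 + 3.58*l^2 + 0.55*l + 7.44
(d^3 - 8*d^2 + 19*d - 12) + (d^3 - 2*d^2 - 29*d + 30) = 2*d^3 - 10*d^2 - 10*d + 18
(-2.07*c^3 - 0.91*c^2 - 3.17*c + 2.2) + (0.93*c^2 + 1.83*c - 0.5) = -2.07*c^3 + 0.02*c^2 - 1.34*c + 1.7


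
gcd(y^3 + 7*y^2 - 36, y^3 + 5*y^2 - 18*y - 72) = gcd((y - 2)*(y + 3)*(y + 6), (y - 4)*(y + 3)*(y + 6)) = y^2 + 9*y + 18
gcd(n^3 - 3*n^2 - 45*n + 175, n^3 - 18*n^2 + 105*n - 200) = n^2 - 10*n + 25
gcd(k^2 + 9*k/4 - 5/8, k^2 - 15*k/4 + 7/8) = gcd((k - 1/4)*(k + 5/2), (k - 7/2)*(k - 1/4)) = k - 1/4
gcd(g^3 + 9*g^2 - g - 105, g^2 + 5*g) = g + 5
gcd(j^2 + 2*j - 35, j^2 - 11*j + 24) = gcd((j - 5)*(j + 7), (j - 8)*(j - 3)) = 1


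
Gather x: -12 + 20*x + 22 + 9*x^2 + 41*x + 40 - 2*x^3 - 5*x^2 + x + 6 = -2*x^3 + 4*x^2 + 62*x + 56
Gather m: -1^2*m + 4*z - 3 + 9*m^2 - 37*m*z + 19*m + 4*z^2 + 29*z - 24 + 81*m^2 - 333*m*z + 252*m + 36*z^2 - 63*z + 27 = 90*m^2 + m*(270 - 370*z) + 40*z^2 - 30*z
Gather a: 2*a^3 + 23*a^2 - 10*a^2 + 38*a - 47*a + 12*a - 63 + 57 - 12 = 2*a^3 + 13*a^2 + 3*a - 18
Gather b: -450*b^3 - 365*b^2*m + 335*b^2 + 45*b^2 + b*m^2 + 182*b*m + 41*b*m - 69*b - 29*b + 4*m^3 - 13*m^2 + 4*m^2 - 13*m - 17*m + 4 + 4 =-450*b^3 + b^2*(380 - 365*m) + b*(m^2 + 223*m - 98) + 4*m^3 - 9*m^2 - 30*m + 8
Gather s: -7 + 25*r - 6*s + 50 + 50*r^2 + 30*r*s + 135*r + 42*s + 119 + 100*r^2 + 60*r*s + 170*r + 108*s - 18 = 150*r^2 + 330*r + s*(90*r + 144) + 144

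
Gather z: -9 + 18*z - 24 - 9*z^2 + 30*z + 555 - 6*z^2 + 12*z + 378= -15*z^2 + 60*z + 900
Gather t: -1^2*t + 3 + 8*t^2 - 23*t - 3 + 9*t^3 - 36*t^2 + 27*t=9*t^3 - 28*t^2 + 3*t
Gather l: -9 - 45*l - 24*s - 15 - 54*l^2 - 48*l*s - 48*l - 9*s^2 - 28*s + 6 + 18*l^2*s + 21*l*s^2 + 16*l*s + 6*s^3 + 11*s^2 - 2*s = l^2*(18*s - 54) + l*(21*s^2 - 32*s - 93) + 6*s^3 + 2*s^2 - 54*s - 18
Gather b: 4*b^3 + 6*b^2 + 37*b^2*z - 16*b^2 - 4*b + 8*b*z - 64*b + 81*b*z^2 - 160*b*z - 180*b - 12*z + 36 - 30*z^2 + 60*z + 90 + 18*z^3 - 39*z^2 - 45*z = 4*b^3 + b^2*(37*z - 10) + b*(81*z^2 - 152*z - 248) + 18*z^3 - 69*z^2 + 3*z + 126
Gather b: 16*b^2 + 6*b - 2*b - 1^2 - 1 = 16*b^2 + 4*b - 2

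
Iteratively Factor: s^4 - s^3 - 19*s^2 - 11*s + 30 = (s - 1)*(s^3 - 19*s - 30) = (s - 1)*(s + 2)*(s^2 - 2*s - 15) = (s - 5)*(s - 1)*(s + 2)*(s + 3)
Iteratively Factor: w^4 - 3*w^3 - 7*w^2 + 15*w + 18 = (w - 3)*(w^3 - 7*w - 6) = (w - 3)*(w + 1)*(w^2 - w - 6) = (w - 3)^2*(w + 1)*(w + 2)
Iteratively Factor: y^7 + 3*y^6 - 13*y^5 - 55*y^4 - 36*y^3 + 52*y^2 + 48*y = (y + 2)*(y^6 + y^5 - 15*y^4 - 25*y^3 + 14*y^2 + 24*y) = (y + 2)^2*(y^5 - y^4 - 13*y^3 + y^2 + 12*y) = (y - 4)*(y + 2)^2*(y^4 + 3*y^3 - y^2 - 3*y) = (y - 4)*(y - 1)*(y + 2)^2*(y^3 + 4*y^2 + 3*y) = (y - 4)*(y - 1)*(y + 1)*(y + 2)^2*(y^2 + 3*y) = y*(y - 4)*(y - 1)*(y + 1)*(y + 2)^2*(y + 3)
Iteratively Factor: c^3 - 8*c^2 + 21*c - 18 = (c - 3)*(c^2 - 5*c + 6) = (c - 3)*(c - 2)*(c - 3)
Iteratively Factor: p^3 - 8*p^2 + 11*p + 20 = (p - 5)*(p^2 - 3*p - 4) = (p - 5)*(p + 1)*(p - 4)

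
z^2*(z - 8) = z^3 - 8*z^2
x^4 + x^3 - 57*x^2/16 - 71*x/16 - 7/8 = (x - 2)*(x + 1/4)*(x + 1)*(x + 7/4)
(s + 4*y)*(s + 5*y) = s^2 + 9*s*y + 20*y^2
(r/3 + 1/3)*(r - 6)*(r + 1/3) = r^3/3 - 14*r^2/9 - 23*r/9 - 2/3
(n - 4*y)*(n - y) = n^2 - 5*n*y + 4*y^2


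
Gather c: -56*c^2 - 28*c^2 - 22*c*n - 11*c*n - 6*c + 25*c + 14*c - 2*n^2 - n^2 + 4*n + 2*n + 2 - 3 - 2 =-84*c^2 + c*(33 - 33*n) - 3*n^2 + 6*n - 3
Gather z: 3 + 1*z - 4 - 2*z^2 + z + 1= -2*z^2 + 2*z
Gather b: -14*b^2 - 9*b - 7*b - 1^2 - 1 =-14*b^2 - 16*b - 2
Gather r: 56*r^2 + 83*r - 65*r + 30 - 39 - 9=56*r^2 + 18*r - 18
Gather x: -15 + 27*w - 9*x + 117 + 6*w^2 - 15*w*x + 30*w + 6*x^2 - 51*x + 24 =6*w^2 + 57*w + 6*x^2 + x*(-15*w - 60) + 126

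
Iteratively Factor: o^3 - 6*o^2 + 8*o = (o - 2)*(o^2 - 4*o) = o*(o - 2)*(o - 4)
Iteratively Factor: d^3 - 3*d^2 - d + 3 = (d - 1)*(d^2 - 2*d - 3) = (d - 1)*(d + 1)*(d - 3)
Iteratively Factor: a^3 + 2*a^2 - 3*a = (a)*(a^2 + 2*a - 3) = a*(a - 1)*(a + 3)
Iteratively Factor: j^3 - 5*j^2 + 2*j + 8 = (j + 1)*(j^2 - 6*j + 8) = (j - 2)*(j + 1)*(j - 4)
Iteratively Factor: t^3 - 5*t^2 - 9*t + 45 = (t - 3)*(t^2 - 2*t - 15) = (t - 3)*(t + 3)*(t - 5)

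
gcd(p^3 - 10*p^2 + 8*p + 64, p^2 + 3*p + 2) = p + 2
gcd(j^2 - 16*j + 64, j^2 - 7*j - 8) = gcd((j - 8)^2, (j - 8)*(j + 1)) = j - 8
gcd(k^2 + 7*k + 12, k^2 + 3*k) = k + 3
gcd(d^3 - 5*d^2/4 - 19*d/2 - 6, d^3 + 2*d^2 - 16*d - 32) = d^2 - 2*d - 8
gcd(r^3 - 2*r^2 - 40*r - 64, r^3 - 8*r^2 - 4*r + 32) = r^2 - 6*r - 16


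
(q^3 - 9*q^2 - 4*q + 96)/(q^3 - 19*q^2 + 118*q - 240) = (q^2 - q - 12)/(q^2 - 11*q + 30)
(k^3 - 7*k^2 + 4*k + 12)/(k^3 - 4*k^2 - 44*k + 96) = (k^2 - 5*k - 6)/(k^2 - 2*k - 48)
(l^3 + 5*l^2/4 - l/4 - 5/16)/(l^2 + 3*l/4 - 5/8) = l + 1/2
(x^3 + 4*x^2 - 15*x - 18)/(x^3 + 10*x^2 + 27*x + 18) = (x - 3)/(x + 3)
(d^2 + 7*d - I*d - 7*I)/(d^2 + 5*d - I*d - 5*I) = (d + 7)/(d + 5)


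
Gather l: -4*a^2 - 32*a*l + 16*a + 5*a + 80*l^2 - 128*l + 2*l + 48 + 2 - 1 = -4*a^2 + 21*a + 80*l^2 + l*(-32*a - 126) + 49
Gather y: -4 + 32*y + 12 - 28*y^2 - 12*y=-28*y^2 + 20*y + 8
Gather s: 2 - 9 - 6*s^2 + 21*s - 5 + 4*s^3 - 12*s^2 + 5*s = 4*s^3 - 18*s^2 + 26*s - 12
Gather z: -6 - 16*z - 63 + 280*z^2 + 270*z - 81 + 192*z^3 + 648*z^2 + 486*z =192*z^3 + 928*z^2 + 740*z - 150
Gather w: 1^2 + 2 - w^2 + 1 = 4 - w^2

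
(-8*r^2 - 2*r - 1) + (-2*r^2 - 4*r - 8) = -10*r^2 - 6*r - 9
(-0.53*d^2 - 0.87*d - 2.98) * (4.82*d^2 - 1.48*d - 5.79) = -2.5546*d^4 - 3.409*d^3 - 10.0073*d^2 + 9.4477*d + 17.2542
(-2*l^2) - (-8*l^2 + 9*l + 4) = 6*l^2 - 9*l - 4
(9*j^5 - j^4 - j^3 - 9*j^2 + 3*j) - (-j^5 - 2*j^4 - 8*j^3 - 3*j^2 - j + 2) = 10*j^5 + j^4 + 7*j^3 - 6*j^2 + 4*j - 2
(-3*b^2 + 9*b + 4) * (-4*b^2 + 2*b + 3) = 12*b^4 - 42*b^3 - 7*b^2 + 35*b + 12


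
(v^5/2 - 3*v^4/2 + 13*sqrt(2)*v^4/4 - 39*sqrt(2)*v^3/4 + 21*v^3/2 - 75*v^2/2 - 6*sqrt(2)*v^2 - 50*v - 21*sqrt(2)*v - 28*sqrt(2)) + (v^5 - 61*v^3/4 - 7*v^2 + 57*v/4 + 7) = 3*v^5/2 - 3*v^4/2 + 13*sqrt(2)*v^4/4 - 39*sqrt(2)*v^3/4 - 19*v^3/4 - 89*v^2/2 - 6*sqrt(2)*v^2 - 143*v/4 - 21*sqrt(2)*v - 28*sqrt(2) + 7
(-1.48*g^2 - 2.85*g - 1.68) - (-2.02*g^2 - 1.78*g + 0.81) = 0.54*g^2 - 1.07*g - 2.49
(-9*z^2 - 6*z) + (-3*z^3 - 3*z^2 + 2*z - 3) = -3*z^3 - 12*z^2 - 4*z - 3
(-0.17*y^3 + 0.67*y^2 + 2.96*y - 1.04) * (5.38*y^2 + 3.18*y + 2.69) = -0.9146*y^5 + 3.064*y^4 + 17.5981*y^3 + 5.6199*y^2 + 4.6552*y - 2.7976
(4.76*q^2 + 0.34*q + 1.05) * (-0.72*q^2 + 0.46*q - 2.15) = -3.4272*q^4 + 1.9448*q^3 - 10.8336*q^2 - 0.248*q - 2.2575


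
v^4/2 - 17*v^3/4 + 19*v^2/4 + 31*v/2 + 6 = (v/2 + 1/2)*(v - 6)*(v - 4)*(v + 1/2)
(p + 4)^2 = p^2 + 8*p + 16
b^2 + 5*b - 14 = (b - 2)*(b + 7)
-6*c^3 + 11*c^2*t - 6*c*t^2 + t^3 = (-3*c + t)*(-2*c + t)*(-c + t)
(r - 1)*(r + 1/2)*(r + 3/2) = r^3 + r^2 - 5*r/4 - 3/4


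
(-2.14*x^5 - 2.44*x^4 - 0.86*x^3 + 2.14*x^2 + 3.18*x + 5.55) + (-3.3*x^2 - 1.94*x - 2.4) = -2.14*x^5 - 2.44*x^4 - 0.86*x^3 - 1.16*x^2 + 1.24*x + 3.15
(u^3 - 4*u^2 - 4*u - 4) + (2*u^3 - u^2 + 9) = 3*u^3 - 5*u^2 - 4*u + 5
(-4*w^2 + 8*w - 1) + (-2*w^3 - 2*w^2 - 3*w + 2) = -2*w^3 - 6*w^2 + 5*w + 1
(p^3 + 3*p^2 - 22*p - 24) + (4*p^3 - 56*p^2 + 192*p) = 5*p^3 - 53*p^2 + 170*p - 24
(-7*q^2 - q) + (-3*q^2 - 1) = -10*q^2 - q - 1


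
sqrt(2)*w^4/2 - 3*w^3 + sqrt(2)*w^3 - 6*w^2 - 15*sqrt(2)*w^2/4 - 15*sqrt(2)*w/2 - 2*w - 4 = (w + 2)*(w - 4*sqrt(2))*(w + sqrt(2)/2)*(sqrt(2)*w/2 + 1/2)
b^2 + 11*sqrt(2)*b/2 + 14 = (b + 2*sqrt(2))*(b + 7*sqrt(2)/2)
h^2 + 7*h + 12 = (h + 3)*(h + 4)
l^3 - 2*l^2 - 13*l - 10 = (l - 5)*(l + 1)*(l + 2)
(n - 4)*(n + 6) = n^2 + 2*n - 24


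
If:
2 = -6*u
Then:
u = -1/3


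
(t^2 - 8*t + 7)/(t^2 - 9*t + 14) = (t - 1)/(t - 2)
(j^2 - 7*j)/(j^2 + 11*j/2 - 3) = 2*j*(j - 7)/(2*j^2 + 11*j - 6)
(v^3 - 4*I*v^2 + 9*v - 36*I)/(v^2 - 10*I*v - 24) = (v^2 + 9)/(v - 6*I)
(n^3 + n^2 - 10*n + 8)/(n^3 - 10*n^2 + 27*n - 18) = (n^2 + 2*n - 8)/(n^2 - 9*n + 18)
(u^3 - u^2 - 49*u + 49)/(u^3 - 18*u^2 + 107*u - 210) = (u^2 + 6*u - 7)/(u^2 - 11*u + 30)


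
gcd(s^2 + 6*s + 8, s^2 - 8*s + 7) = 1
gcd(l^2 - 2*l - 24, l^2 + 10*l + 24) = l + 4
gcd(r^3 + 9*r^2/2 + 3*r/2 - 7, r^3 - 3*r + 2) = r^2 + r - 2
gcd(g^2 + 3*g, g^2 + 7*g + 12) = g + 3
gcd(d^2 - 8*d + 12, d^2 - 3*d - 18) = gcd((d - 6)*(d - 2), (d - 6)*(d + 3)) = d - 6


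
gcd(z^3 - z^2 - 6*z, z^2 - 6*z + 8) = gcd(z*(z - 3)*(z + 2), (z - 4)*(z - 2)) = 1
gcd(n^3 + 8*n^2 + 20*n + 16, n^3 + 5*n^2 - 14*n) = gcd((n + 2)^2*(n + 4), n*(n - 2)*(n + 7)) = 1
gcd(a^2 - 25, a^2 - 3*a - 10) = a - 5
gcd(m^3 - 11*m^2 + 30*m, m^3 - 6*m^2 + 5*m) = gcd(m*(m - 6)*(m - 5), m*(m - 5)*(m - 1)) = m^2 - 5*m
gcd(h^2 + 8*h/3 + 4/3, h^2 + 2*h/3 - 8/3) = h + 2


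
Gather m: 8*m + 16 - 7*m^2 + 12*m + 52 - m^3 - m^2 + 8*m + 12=-m^3 - 8*m^2 + 28*m + 80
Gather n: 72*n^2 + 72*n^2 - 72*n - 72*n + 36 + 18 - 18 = 144*n^2 - 144*n + 36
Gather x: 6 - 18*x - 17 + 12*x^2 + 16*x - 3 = 12*x^2 - 2*x - 14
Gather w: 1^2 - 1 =0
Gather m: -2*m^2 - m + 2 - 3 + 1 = -2*m^2 - m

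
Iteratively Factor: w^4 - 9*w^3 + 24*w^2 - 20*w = (w - 2)*(w^3 - 7*w^2 + 10*w) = w*(w - 2)*(w^2 - 7*w + 10) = w*(w - 5)*(w - 2)*(w - 2)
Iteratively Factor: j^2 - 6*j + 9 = (j - 3)*(j - 3)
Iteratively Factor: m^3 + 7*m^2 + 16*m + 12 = (m + 2)*(m^2 + 5*m + 6) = (m + 2)^2*(m + 3)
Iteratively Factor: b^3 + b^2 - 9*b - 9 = (b + 3)*(b^2 - 2*b - 3) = (b + 1)*(b + 3)*(b - 3)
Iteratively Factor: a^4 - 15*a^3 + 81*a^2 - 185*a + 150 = (a - 2)*(a^3 - 13*a^2 + 55*a - 75) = (a - 3)*(a - 2)*(a^2 - 10*a + 25) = (a - 5)*(a - 3)*(a - 2)*(a - 5)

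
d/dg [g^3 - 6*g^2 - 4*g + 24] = 3*g^2 - 12*g - 4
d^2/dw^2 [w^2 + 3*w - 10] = 2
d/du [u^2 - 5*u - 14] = 2*u - 5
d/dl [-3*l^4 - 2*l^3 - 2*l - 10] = -12*l^3 - 6*l^2 - 2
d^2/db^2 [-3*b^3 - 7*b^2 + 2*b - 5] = -18*b - 14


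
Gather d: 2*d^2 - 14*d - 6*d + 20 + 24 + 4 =2*d^2 - 20*d + 48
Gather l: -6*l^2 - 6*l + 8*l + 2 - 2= -6*l^2 + 2*l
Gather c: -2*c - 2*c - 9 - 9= -4*c - 18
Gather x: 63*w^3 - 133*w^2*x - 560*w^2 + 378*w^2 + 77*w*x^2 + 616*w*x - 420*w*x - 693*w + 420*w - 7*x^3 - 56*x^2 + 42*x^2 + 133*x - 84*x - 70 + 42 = 63*w^3 - 182*w^2 - 273*w - 7*x^3 + x^2*(77*w - 14) + x*(-133*w^2 + 196*w + 49) - 28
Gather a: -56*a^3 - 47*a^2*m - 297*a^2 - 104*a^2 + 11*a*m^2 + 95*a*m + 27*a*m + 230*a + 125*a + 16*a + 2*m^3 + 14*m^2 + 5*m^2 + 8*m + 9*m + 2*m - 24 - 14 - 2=-56*a^3 + a^2*(-47*m - 401) + a*(11*m^2 + 122*m + 371) + 2*m^3 + 19*m^2 + 19*m - 40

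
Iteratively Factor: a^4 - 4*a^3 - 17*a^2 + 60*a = (a)*(a^3 - 4*a^2 - 17*a + 60) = a*(a - 3)*(a^2 - a - 20) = a*(a - 5)*(a - 3)*(a + 4)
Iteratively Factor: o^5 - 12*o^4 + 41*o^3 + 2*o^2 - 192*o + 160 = (o + 2)*(o^4 - 14*o^3 + 69*o^2 - 136*o + 80) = (o - 4)*(o + 2)*(o^3 - 10*o^2 + 29*o - 20) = (o - 5)*(o - 4)*(o + 2)*(o^2 - 5*o + 4) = (o - 5)*(o - 4)^2*(o + 2)*(o - 1)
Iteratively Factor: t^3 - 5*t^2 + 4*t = (t)*(t^2 - 5*t + 4) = t*(t - 1)*(t - 4)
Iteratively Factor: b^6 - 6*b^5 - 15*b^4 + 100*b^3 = (b)*(b^5 - 6*b^4 - 15*b^3 + 100*b^2) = b*(b + 4)*(b^4 - 10*b^3 + 25*b^2) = b*(b - 5)*(b + 4)*(b^3 - 5*b^2) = b^2*(b - 5)*(b + 4)*(b^2 - 5*b) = b^2*(b - 5)^2*(b + 4)*(b)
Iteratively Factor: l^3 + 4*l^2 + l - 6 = (l + 2)*(l^2 + 2*l - 3) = (l - 1)*(l + 2)*(l + 3)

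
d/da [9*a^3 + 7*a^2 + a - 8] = 27*a^2 + 14*a + 1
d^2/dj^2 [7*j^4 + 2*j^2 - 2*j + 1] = 84*j^2 + 4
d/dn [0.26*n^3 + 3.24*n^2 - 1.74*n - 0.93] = 0.78*n^2 + 6.48*n - 1.74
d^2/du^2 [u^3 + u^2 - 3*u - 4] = 6*u + 2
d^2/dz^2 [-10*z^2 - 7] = -20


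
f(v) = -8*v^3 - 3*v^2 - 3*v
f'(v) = -24*v^2 - 6*v - 3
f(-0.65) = 2.88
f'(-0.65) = -9.24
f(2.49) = -149.58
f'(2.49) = -166.74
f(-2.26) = 83.80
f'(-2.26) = -112.02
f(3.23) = -310.57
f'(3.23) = -272.77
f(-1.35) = 18.27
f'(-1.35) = -38.64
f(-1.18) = 12.51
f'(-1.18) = -29.34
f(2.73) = -193.32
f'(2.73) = -198.25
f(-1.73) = 37.63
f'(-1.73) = -64.45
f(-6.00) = 1638.00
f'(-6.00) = -831.00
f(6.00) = -1854.00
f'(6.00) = -903.00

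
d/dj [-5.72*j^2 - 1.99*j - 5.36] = -11.44*j - 1.99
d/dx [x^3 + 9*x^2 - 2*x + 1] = 3*x^2 + 18*x - 2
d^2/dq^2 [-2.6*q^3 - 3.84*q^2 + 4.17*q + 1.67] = -15.6*q - 7.68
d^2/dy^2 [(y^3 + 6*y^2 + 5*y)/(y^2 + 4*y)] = -6/(y^3 + 12*y^2 + 48*y + 64)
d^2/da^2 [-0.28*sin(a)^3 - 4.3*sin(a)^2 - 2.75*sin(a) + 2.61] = 2.96*sin(a) - 0.63*sin(3*a) - 8.6*cos(2*a)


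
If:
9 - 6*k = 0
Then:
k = 3/2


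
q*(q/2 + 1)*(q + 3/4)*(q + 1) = q^4/2 + 15*q^3/8 + 17*q^2/8 + 3*q/4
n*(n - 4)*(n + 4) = n^3 - 16*n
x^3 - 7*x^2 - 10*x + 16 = (x - 8)*(x - 1)*(x + 2)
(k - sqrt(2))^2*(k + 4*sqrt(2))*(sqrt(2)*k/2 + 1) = sqrt(2)*k^4/2 + 3*k^3 - 5*sqrt(2)*k^2 - 6*k + 8*sqrt(2)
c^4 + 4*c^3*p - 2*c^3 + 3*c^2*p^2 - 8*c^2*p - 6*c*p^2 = c*(c - 2)*(c + p)*(c + 3*p)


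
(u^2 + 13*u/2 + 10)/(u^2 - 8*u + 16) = (u^2 + 13*u/2 + 10)/(u^2 - 8*u + 16)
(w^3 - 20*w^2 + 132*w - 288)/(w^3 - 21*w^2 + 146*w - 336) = (w - 6)/(w - 7)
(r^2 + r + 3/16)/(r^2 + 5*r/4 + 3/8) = (4*r + 1)/(2*(2*r + 1))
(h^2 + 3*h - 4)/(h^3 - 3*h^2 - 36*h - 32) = (h - 1)/(h^2 - 7*h - 8)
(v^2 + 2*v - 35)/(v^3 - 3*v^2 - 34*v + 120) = (v + 7)/(v^2 + 2*v - 24)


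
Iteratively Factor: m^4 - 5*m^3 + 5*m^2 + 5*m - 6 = (m + 1)*(m^3 - 6*m^2 + 11*m - 6) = (m - 2)*(m + 1)*(m^2 - 4*m + 3) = (m - 3)*(m - 2)*(m + 1)*(m - 1)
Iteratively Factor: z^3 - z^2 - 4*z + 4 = (z + 2)*(z^2 - 3*z + 2) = (z - 2)*(z + 2)*(z - 1)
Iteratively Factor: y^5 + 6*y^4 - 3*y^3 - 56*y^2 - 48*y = (y + 4)*(y^4 + 2*y^3 - 11*y^2 - 12*y) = (y + 1)*(y + 4)*(y^3 + y^2 - 12*y) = (y - 3)*(y + 1)*(y + 4)*(y^2 + 4*y) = (y - 3)*(y + 1)*(y + 4)^2*(y)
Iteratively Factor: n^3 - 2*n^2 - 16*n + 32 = (n - 4)*(n^2 + 2*n - 8) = (n - 4)*(n - 2)*(n + 4)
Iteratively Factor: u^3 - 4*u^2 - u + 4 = (u - 4)*(u^2 - 1) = (u - 4)*(u - 1)*(u + 1)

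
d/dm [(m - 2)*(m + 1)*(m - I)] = 3*m^2 - 2*m*(1 + I) - 2 + I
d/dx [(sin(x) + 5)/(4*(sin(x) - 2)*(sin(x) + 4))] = (-10*sin(x) + cos(x)^2 - 19)*cos(x)/(4*(sin(x) - 2)^2*(sin(x) + 4)^2)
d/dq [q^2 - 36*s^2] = 2*q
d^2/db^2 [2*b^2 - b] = 4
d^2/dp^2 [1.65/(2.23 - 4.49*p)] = -66.52833/(4.49*p - 2.23)^3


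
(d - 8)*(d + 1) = d^2 - 7*d - 8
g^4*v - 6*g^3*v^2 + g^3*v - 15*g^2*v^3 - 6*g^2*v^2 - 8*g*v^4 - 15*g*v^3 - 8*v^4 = (g - 8*v)*(g + v)^2*(g*v + v)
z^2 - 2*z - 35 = (z - 7)*(z + 5)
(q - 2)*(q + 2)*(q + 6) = q^3 + 6*q^2 - 4*q - 24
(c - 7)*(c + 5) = c^2 - 2*c - 35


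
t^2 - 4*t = t*(t - 4)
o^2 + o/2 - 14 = (o - 7/2)*(o + 4)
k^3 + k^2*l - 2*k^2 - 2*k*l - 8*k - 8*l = (k - 4)*(k + 2)*(k + l)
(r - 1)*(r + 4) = r^2 + 3*r - 4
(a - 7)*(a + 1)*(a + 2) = a^3 - 4*a^2 - 19*a - 14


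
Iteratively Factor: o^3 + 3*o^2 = (o + 3)*(o^2) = o*(o + 3)*(o)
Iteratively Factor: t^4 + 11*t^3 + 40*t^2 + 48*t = (t + 3)*(t^3 + 8*t^2 + 16*t) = t*(t + 3)*(t^2 + 8*t + 16) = t*(t + 3)*(t + 4)*(t + 4)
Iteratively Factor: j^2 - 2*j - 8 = (j - 4)*(j + 2)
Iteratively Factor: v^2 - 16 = (v + 4)*(v - 4)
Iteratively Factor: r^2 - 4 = (r + 2)*(r - 2)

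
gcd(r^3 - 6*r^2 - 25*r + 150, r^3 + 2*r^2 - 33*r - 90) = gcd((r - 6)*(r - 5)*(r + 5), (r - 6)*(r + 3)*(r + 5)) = r^2 - r - 30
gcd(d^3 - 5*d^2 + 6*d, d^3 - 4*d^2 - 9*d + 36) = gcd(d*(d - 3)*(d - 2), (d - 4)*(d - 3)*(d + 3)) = d - 3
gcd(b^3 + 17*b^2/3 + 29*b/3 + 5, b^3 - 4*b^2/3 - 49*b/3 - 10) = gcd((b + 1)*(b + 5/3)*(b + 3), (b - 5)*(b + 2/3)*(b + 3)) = b + 3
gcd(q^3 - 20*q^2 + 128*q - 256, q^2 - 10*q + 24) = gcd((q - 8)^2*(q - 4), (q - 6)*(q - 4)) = q - 4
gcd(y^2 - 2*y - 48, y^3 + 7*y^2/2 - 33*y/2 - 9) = y + 6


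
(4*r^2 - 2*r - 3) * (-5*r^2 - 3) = -20*r^4 + 10*r^3 + 3*r^2 + 6*r + 9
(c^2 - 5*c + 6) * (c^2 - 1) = c^4 - 5*c^3 + 5*c^2 + 5*c - 6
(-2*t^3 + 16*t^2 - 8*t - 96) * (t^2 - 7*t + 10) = -2*t^5 + 30*t^4 - 140*t^3 + 120*t^2 + 592*t - 960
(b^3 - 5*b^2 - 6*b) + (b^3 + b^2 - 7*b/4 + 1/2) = 2*b^3 - 4*b^2 - 31*b/4 + 1/2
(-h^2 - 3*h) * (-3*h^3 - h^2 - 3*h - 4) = 3*h^5 + 10*h^4 + 6*h^3 + 13*h^2 + 12*h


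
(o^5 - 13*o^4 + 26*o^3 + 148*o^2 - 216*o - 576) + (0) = o^5 - 13*o^4 + 26*o^3 + 148*o^2 - 216*o - 576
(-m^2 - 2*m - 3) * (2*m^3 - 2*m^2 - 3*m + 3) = -2*m^5 - 2*m^4 + m^3 + 9*m^2 + 3*m - 9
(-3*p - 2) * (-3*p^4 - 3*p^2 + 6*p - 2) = 9*p^5 + 6*p^4 + 9*p^3 - 12*p^2 - 6*p + 4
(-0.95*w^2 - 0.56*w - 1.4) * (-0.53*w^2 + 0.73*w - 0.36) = 0.5035*w^4 - 0.3967*w^3 + 0.6752*w^2 - 0.8204*w + 0.504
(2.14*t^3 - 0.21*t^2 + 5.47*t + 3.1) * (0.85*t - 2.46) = 1.819*t^4 - 5.4429*t^3 + 5.1661*t^2 - 10.8212*t - 7.626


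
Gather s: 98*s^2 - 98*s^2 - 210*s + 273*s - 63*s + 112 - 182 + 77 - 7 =0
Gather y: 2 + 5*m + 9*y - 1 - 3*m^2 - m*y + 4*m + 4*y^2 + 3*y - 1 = -3*m^2 + 9*m + 4*y^2 + y*(12 - m)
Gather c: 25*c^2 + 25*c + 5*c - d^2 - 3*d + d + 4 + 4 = 25*c^2 + 30*c - d^2 - 2*d + 8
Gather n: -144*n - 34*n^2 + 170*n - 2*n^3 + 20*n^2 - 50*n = -2*n^3 - 14*n^2 - 24*n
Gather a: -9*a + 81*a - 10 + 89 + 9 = 72*a + 88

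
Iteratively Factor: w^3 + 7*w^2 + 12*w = (w)*(w^2 + 7*w + 12) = w*(w + 4)*(w + 3)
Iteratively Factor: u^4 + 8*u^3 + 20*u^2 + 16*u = (u + 2)*(u^3 + 6*u^2 + 8*u) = (u + 2)^2*(u^2 + 4*u) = u*(u + 2)^2*(u + 4)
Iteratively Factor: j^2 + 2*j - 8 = (j + 4)*(j - 2)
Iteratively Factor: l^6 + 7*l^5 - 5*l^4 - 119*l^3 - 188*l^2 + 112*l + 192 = (l - 4)*(l^5 + 11*l^4 + 39*l^3 + 37*l^2 - 40*l - 48) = (l - 4)*(l + 3)*(l^4 + 8*l^3 + 15*l^2 - 8*l - 16) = (l - 4)*(l - 1)*(l + 3)*(l^3 + 9*l^2 + 24*l + 16) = (l - 4)*(l - 1)*(l + 3)*(l + 4)*(l^2 + 5*l + 4) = (l - 4)*(l - 1)*(l + 3)*(l + 4)^2*(l + 1)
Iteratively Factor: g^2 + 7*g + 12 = (g + 3)*(g + 4)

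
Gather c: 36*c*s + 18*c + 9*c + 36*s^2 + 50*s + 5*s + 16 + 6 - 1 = c*(36*s + 27) + 36*s^2 + 55*s + 21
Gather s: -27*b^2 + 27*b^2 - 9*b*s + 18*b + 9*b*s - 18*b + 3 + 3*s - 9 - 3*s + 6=0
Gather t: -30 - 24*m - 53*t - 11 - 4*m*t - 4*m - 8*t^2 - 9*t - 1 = -28*m - 8*t^2 + t*(-4*m - 62) - 42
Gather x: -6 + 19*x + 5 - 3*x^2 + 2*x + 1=-3*x^2 + 21*x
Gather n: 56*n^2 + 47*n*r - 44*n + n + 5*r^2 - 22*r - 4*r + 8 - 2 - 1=56*n^2 + n*(47*r - 43) + 5*r^2 - 26*r + 5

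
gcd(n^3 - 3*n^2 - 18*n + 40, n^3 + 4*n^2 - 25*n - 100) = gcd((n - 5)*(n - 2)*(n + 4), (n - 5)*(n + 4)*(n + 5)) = n^2 - n - 20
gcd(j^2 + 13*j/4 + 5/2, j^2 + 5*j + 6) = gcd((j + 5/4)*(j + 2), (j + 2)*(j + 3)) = j + 2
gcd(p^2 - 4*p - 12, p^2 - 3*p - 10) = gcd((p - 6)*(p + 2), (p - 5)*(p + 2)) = p + 2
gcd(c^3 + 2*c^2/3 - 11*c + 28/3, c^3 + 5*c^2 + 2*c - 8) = c^2 + 3*c - 4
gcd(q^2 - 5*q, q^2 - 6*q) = q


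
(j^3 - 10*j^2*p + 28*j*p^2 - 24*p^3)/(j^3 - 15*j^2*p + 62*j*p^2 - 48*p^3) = (j^2 - 4*j*p + 4*p^2)/(j^2 - 9*j*p + 8*p^2)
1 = 1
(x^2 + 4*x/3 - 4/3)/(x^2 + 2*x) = (x - 2/3)/x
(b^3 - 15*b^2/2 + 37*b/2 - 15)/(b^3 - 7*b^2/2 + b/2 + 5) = (b - 3)/(b + 1)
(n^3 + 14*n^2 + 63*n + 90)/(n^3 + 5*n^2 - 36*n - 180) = (n + 3)/(n - 6)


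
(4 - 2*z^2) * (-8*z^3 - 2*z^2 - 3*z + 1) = 16*z^5 + 4*z^4 - 26*z^3 - 10*z^2 - 12*z + 4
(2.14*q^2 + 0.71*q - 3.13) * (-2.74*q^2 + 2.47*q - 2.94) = -5.8636*q^4 + 3.3404*q^3 + 4.0383*q^2 - 9.8185*q + 9.2022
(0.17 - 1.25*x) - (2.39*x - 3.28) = 3.45 - 3.64*x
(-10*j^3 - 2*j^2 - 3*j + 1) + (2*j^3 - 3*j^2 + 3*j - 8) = -8*j^3 - 5*j^2 - 7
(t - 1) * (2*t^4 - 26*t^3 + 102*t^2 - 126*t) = 2*t^5 - 28*t^4 + 128*t^3 - 228*t^2 + 126*t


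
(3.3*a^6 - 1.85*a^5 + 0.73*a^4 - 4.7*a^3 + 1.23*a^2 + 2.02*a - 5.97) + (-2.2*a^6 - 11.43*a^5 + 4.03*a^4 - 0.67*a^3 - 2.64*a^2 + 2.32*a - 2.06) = 1.1*a^6 - 13.28*a^5 + 4.76*a^4 - 5.37*a^3 - 1.41*a^2 + 4.34*a - 8.03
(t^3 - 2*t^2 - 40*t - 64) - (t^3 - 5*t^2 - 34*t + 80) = 3*t^2 - 6*t - 144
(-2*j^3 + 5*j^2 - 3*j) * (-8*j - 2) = 16*j^4 - 36*j^3 + 14*j^2 + 6*j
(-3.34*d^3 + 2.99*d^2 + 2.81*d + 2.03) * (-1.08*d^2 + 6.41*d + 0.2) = 3.6072*d^5 - 24.6386*d^4 + 15.4631*d^3 + 16.4177*d^2 + 13.5743*d + 0.406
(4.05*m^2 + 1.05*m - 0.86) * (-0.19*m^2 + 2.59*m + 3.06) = -0.7695*m^4 + 10.29*m^3 + 15.2759*m^2 + 0.9856*m - 2.6316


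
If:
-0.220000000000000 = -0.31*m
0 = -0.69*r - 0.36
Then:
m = 0.71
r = -0.52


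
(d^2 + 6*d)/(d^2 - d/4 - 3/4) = 4*d*(d + 6)/(4*d^2 - d - 3)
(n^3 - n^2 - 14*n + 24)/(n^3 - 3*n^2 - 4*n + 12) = (n + 4)/(n + 2)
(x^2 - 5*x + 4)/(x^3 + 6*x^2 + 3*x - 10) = (x - 4)/(x^2 + 7*x + 10)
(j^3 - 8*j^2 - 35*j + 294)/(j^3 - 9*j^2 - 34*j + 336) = (j - 7)/(j - 8)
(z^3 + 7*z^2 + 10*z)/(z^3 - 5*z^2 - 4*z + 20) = z*(z + 5)/(z^2 - 7*z + 10)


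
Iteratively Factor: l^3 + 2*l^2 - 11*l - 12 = (l - 3)*(l^2 + 5*l + 4) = (l - 3)*(l + 1)*(l + 4)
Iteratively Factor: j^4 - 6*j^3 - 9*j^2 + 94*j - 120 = (j - 5)*(j^3 - j^2 - 14*j + 24) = (j - 5)*(j - 3)*(j^2 + 2*j - 8) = (j - 5)*(j - 3)*(j + 4)*(j - 2)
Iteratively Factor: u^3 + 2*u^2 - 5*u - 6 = (u - 2)*(u^2 + 4*u + 3) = (u - 2)*(u + 3)*(u + 1)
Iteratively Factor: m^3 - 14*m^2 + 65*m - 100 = (m - 5)*(m^2 - 9*m + 20) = (m - 5)*(m - 4)*(m - 5)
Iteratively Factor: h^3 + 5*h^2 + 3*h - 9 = (h - 1)*(h^2 + 6*h + 9) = (h - 1)*(h + 3)*(h + 3)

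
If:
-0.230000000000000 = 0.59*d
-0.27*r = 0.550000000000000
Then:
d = -0.39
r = -2.04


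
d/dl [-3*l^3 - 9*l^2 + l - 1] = -9*l^2 - 18*l + 1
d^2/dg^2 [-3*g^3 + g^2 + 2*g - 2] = 2 - 18*g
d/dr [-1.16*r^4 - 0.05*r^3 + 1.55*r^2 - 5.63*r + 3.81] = -4.64*r^3 - 0.15*r^2 + 3.1*r - 5.63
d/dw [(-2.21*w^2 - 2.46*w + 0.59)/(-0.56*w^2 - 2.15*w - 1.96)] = (3.3739*w^2 + 9.324*w + 6.0901)/(0.3136*w^4 + 2.408*w^3 + 6.8177*w^2 + 8.428*w + 3.8416)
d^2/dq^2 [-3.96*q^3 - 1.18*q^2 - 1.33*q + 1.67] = -23.76*q - 2.36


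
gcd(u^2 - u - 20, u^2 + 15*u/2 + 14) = u + 4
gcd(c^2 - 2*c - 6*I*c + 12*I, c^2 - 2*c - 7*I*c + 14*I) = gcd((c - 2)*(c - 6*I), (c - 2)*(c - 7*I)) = c - 2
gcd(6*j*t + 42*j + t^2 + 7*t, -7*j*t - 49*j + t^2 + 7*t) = t + 7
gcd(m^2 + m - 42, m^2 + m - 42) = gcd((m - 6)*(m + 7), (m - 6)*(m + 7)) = m^2 + m - 42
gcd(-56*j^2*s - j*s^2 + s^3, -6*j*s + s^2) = s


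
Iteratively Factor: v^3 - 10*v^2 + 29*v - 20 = (v - 1)*(v^2 - 9*v + 20) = (v - 4)*(v - 1)*(v - 5)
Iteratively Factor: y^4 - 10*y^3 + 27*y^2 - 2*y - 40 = (y - 5)*(y^3 - 5*y^2 + 2*y + 8) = (y - 5)*(y + 1)*(y^2 - 6*y + 8) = (y - 5)*(y - 4)*(y + 1)*(y - 2)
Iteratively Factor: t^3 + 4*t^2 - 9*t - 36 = (t + 4)*(t^2 - 9) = (t + 3)*(t + 4)*(t - 3)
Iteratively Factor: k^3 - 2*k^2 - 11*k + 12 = (k - 1)*(k^2 - k - 12) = (k - 1)*(k + 3)*(k - 4)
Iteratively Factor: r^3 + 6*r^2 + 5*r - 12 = (r - 1)*(r^2 + 7*r + 12) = (r - 1)*(r + 4)*(r + 3)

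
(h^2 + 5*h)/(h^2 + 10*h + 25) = h/(h + 5)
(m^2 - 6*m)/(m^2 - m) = (m - 6)/(m - 1)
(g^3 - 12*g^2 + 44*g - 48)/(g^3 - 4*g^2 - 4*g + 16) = (g - 6)/(g + 2)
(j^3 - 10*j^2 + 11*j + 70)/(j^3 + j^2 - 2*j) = (j^2 - 12*j + 35)/(j*(j - 1))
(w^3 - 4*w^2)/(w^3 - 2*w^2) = (w - 4)/(w - 2)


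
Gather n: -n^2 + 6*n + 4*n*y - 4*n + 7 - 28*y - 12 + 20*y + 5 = -n^2 + n*(4*y + 2) - 8*y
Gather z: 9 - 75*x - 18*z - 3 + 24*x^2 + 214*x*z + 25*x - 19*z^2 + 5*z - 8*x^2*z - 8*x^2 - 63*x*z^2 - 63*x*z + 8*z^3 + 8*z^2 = 16*x^2 - 50*x + 8*z^3 + z^2*(-63*x - 11) + z*(-8*x^2 + 151*x - 13) + 6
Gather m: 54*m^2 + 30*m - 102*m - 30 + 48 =54*m^2 - 72*m + 18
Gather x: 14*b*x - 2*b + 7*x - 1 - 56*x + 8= -2*b + x*(14*b - 49) + 7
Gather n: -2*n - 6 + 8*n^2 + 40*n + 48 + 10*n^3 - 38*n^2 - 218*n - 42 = 10*n^3 - 30*n^2 - 180*n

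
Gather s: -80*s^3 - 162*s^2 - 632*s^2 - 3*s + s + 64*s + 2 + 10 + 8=-80*s^3 - 794*s^2 + 62*s + 20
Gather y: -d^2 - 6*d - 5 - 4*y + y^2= -d^2 - 6*d + y^2 - 4*y - 5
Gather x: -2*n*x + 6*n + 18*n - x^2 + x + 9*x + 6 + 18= 24*n - x^2 + x*(10 - 2*n) + 24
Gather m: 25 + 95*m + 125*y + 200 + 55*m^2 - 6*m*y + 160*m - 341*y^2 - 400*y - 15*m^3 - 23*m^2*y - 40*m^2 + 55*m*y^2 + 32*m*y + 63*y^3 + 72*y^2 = -15*m^3 + m^2*(15 - 23*y) + m*(55*y^2 + 26*y + 255) + 63*y^3 - 269*y^2 - 275*y + 225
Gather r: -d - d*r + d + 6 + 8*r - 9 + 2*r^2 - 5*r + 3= 2*r^2 + r*(3 - d)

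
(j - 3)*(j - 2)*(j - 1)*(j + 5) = j^4 - j^3 - 19*j^2 + 49*j - 30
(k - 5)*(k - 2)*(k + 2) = k^3 - 5*k^2 - 4*k + 20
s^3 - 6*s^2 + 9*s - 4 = (s - 4)*(s - 1)^2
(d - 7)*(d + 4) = d^2 - 3*d - 28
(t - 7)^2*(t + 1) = t^3 - 13*t^2 + 35*t + 49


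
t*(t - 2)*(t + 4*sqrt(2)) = t^3 - 2*t^2 + 4*sqrt(2)*t^2 - 8*sqrt(2)*t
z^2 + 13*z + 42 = (z + 6)*(z + 7)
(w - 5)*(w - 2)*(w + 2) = w^3 - 5*w^2 - 4*w + 20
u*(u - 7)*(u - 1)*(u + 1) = u^4 - 7*u^3 - u^2 + 7*u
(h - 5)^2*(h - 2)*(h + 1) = h^4 - 11*h^3 + 33*h^2 - 5*h - 50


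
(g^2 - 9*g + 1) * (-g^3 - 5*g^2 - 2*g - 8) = -g^5 + 4*g^4 + 42*g^3 + 5*g^2 + 70*g - 8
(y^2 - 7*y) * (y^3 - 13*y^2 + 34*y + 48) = y^5 - 20*y^4 + 125*y^3 - 190*y^2 - 336*y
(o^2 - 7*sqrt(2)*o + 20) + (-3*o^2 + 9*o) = -2*o^2 - 7*sqrt(2)*o + 9*o + 20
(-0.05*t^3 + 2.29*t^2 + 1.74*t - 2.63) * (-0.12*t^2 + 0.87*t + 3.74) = 0.006*t^5 - 0.3183*t^4 + 1.5965*t^3 + 10.394*t^2 + 4.2195*t - 9.8362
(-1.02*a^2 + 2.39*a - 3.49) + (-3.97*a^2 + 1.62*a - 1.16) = -4.99*a^2 + 4.01*a - 4.65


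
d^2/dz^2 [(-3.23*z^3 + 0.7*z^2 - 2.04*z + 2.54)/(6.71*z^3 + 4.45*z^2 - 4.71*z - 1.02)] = (4.54747350886464e-13*z^7 + 255.92611*z^6 - 1163.582442*z^5 + 874.310316*z^4 + 927.536386*z^3 - 421.443996*z^2 - 290.837484*z + 156.811044)/(302.111711*z^9 + 601.071735*z^8 - 237.566208*z^7 - 893.482091*z^6 - 15.983532*z^5 + 428.979177*z^4 + 44.728281*z^3 - 53.994006*z^2 - 14.700852*z - 1.061208)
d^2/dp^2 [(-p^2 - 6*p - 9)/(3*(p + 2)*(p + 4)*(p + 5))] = 2*(-p^6 - 18*p^5 - 138*p^4 - 592*p^3 - 1533*p^2 - 2286*p - 1516)/(3*(p^9 + 33*p^8 + 477*p^7 + 3959*p^6 + 20766*p^5 + 71292*p^4 + 159992*p^3 + 226080*p^2 + 182400*p + 64000))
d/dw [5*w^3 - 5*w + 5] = 15*w^2 - 5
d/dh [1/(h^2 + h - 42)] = (-2*h - 1)/(h^2 + h - 42)^2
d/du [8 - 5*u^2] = -10*u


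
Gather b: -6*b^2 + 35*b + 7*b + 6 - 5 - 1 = -6*b^2 + 42*b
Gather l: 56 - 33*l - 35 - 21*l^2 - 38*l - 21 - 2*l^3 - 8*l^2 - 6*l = -2*l^3 - 29*l^2 - 77*l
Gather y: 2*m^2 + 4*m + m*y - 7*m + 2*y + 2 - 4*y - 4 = 2*m^2 - 3*m + y*(m - 2) - 2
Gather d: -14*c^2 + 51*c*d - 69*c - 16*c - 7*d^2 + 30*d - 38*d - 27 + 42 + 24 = -14*c^2 - 85*c - 7*d^2 + d*(51*c - 8) + 39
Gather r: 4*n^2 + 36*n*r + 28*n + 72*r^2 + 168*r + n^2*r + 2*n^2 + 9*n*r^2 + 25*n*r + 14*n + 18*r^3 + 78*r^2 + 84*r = 6*n^2 + 42*n + 18*r^3 + r^2*(9*n + 150) + r*(n^2 + 61*n + 252)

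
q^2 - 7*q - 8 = (q - 8)*(q + 1)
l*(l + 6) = l^2 + 6*l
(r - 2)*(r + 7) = r^2 + 5*r - 14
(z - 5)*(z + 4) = z^2 - z - 20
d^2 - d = d*(d - 1)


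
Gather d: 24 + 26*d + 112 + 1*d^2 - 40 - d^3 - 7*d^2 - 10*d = -d^3 - 6*d^2 + 16*d + 96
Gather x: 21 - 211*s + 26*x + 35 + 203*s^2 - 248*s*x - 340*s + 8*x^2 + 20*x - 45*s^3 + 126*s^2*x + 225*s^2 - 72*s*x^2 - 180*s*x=-45*s^3 + 428*s^2 - 551*s + x^2*(8 - 72*s) + x*(126*s^2 - 428*s + 46) + 56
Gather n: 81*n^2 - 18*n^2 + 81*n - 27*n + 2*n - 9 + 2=63*n^2 + 56*n - 7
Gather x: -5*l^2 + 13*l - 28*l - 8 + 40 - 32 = -5*l^2 - 15*l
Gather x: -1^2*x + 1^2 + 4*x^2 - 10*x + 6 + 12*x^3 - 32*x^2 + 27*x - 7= 12*x^3 - 28*x^2 + 16*x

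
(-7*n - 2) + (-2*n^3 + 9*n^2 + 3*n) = -2*n^3 + 9*n^2 - 4*n - 2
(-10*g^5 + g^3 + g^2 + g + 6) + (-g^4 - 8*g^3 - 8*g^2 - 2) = -10*g^5 - g^4 - 7*g^3 - 7*g^2 + g + 4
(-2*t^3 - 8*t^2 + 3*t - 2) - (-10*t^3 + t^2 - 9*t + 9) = 8*t^3 - 9*t^2 + 12*t - 11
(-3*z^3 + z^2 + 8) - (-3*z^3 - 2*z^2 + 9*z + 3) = 3*z^2 - 9*z + 5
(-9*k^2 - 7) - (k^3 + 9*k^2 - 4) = -k^3 - 18*k^2 - 3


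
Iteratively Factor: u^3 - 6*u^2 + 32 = (u - 4)*(u^2 - 2*u - 8) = (u - 4)^2*(u + 2)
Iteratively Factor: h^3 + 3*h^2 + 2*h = (h + 1)*(h^2 + 2*h) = h*(h + 1)*(h + 2)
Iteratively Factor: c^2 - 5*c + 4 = (c - 1)*(c - 4)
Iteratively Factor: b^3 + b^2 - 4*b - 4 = (b - 2)*(b^2 + 3*b + 2) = (b - 2)*(b + 2)*(b + 1)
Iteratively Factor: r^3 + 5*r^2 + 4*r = (r)*(r^2 + 5*r + 4) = r*(r + 4)*(r + 1)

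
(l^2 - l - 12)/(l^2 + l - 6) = (l - 4)/(l - 2)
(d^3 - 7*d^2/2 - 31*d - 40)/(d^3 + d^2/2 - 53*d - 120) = (d + 2)/(d + 6)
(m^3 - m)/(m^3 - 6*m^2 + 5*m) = (m + 1)/(m - 5)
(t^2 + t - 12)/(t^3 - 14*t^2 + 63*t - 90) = (t + 4)/(t^2 - 11*t + 30)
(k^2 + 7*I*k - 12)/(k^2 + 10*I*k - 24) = (k + 3*I)/(k + 6*I)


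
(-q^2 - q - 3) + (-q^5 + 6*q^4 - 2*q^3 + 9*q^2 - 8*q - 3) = -q^5 + 6*q^4 - 2*q^3 + 8*q^2 - 9*q - 6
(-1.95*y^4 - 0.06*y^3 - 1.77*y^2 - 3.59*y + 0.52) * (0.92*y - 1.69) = -1.794*y^5 + 3.2403*y^4 - 1.527*y^3 - 0.3115*y^2 + 6.5455*y - 0.8788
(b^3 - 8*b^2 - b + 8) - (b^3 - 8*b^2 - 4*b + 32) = 3*b - 24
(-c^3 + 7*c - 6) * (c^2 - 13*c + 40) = -c^5 + 13*c^4 - 33*c^3 - 97*c^2 + 358*c - 240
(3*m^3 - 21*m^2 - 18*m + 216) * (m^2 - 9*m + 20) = 3*m^5 - 48*m^4 + 231*m^3 - 42*m^2 - 2304*m + 4320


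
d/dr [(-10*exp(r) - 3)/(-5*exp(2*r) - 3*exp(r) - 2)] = (-(10*exp(r) + 3)^2 + 50*exp(2*r) + 30*exp(r) + 20)*exp(r)/(5*exp(2*r) + 3*exp(r) + 2)^2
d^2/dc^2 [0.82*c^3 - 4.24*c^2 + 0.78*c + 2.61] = 4.92*c - 8.48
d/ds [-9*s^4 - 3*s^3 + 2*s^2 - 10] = s*(-36*s^2 - 9*s + 4)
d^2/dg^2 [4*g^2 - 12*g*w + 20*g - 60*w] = 8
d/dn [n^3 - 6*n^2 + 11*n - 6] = 3*n^2 - 12*n + 11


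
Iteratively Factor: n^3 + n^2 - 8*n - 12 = (n - 3)*(n^2 + 4*n + 4) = (n - 3)*(n + 2)*(n + 2)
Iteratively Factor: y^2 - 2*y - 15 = (y - 5)*(y + 3)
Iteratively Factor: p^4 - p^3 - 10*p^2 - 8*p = (p - 4)*(p^3 + 3*p^2 + 2*p) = p*(p - 4)*(p^2 + 3*p + 2) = p*(p - 4)*(p + 1)*(p + 2)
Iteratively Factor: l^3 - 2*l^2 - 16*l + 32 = (l - 4)*(l^2 + 2*l - 8) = (l - 4)*(l - 2)*(l + 4)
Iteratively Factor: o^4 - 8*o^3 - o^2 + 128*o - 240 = (o - 5)*(o^3 - 3*o^2 - 16*o + 48) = (o - 5)*(o - 3)*(o^2 - 16) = (o - 5)*(o - 4)*(o - 3)*(o + 4)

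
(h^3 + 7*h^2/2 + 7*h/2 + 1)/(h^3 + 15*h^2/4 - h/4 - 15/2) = 2*(2*h^2 + 3*h + 1)/(4*h^2 + 7*h - 15)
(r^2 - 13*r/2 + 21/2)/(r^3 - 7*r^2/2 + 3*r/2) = (2*r - 7)/(r*(2*r - 1))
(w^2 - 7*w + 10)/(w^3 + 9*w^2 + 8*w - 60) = (w - 5)/(w^2 + 11*w + 30)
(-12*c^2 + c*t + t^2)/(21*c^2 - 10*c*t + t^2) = (4*c + t)/(-7*c + t)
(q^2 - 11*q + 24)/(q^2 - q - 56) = (q - 3)/(q + 7)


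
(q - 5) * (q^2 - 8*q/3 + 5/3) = q^3 - 23*q^2/3 + 15*q - 25/3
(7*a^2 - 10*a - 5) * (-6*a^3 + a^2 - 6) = -42*a^5 + 67*a^4 + 20*a^3 - 47*a^2 + 60*a + 30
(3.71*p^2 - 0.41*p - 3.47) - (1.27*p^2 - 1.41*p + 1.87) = 2.44*p^2 + 1.0*p - 5.34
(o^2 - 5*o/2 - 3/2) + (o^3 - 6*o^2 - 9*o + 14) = o^3 - 5*o^2 - 23*o/2 + 25/2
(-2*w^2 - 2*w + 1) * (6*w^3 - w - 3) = -12*w^5 - 12*w^4 + 8*w^3 + 8*w^2 + 5*w - 3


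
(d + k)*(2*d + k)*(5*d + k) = 10*d^3 + 17*d^2*k + 8*d*k^2 + k^3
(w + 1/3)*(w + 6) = w^2 + 19*w/3 + 2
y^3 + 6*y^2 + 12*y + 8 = (y + 2)^3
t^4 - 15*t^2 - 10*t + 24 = (t - 4)*(t - 1)*(t + 2)*(t + 3)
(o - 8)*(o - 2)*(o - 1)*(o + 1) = o^4 - 10*o^3 + 15*o^2 + 10*o - 16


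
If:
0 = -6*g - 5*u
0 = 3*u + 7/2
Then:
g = 35/36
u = -7/6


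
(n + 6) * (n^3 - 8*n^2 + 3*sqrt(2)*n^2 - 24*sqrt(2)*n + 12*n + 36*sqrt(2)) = n^4 - 2*n^3 + 3*sqrt(2)*n^3 - 36*n^2 - 6*sqrt(2)*n^2 - 108*sqrt(2)*n + 72*n + 216*sqrt(2)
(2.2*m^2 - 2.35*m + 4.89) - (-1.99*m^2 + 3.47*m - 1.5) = 4.19*m^2 - 5.82*m + 6.39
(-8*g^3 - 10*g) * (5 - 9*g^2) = 72*g^5 + 50*g^3 - 50*g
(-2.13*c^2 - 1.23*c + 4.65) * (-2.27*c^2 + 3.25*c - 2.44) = 4.8351*c^4 - 4.1304*c^3 - 9.3558*c^2 + 18.1137*c - 11.346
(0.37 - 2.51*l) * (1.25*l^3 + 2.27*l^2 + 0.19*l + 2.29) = -3.1375*l^4 - 5.2352*l^3 + 0.363*l^2 - 5.6776*l + 0.8473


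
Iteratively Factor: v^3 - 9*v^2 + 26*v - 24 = (v - 2)*(v^2 - 7*v + 12) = (v - 3)*(v - 2)*(v - 4)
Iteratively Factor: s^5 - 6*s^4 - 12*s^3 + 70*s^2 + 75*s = (s)*(s^4 - 6*s^3 - 12*s^2 + 70*s + 75) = s*(s - 5)*(s^3 - s^2 - 17*s - 15) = s*(s - 5)*(s + 1)*(s^2 - 2*s - 15) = s*(s - 5)*(s + 1)*(s + 3)*(s - 5)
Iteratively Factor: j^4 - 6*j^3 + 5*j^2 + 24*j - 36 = (j - 2)*(j^3 - 4*j^2 - 3*j + 18) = (j - 2)*(j + 2)*(j^2 - 6*j + 9) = (j - 3)*(j - 2)*(j + 2)*(j - 3)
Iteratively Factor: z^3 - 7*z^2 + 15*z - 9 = (z - 3)*(z^2 - 4*z + 3) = (z - 3)*(z - 1)*(z - 3)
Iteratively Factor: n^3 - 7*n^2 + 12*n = (n)*(n^2 - 7*n + 12) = n*(n - 3)*(n - 4)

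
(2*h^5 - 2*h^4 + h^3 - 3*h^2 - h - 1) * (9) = 18*h^5 - 18*h^4 + 9*h^3 - 27*h^2 - 9*h - 9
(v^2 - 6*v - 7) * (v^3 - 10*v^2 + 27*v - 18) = v^5 - 16*v^4 + 80*v^3 - 110*v^2 - 81*v + 126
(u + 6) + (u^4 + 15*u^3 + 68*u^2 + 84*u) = u^4 + 15*u^3 + 68*u^2 + 85*u + 6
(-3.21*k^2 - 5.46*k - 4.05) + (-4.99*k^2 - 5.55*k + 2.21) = -8.2*k^2 - 11.01*k - 1.84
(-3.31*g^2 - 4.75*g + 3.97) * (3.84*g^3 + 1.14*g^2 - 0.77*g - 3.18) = -12.7104*g^5 - 22.0134*g^4 + 12.3785*g^3 + 18.7091*g^2 + 12.0481*g - 12.6246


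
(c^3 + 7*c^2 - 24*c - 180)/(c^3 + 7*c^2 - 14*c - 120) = (c^2 + c - 30)/(c^2 + c - 20)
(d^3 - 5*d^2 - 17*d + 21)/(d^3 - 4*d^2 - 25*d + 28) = (d + 3)/(d + 4)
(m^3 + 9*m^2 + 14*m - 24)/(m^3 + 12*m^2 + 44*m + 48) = (m - 1)/(m + 2)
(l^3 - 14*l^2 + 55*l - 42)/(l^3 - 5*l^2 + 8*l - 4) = (l^2 - 13*l + 42)/(l^2 - 4*l + 4)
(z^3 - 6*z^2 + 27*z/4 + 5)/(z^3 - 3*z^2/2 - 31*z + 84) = (4*z^2 - 8*z - 5)/(2*(2*z^2 + 5*z - 42))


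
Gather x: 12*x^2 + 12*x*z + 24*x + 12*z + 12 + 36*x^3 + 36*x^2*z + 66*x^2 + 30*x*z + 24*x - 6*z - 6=36*x^3 + x^2*(36*z + 78) + x*(42*z + 48) + 6*z + 6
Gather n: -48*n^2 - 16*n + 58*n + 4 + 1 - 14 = -48*n^2 + 42*n - 9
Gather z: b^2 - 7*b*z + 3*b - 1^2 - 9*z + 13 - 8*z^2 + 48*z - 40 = b^2 + 3*b - 8*z^2 + z*(39 - 7*b) - 28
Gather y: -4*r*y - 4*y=y*(-4*r - 4)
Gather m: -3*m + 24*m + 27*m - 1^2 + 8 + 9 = 48*m + 16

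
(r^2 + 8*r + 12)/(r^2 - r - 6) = (r + 6)/(r - 3)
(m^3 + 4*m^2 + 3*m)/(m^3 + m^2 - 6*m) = (m + 1)/(m - 2)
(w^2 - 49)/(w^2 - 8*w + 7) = (w + 7)/(w - 1)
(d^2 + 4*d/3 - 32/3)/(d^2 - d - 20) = (d - 8/3)/(d - 5)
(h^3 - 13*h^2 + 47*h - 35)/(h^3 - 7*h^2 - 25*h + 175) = (h - 1)/(h + 5)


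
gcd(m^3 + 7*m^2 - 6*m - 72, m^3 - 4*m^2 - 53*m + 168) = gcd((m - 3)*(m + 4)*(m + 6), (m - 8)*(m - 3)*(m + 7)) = m - 3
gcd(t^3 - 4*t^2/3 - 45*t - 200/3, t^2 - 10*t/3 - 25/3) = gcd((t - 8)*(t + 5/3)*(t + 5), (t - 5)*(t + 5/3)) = t + 5/3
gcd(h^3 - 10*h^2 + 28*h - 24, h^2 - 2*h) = h - 2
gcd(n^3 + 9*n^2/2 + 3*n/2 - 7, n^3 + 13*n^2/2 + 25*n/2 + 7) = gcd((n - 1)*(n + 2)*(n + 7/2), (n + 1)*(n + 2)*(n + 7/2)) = n^2 + 11*n/2 + 7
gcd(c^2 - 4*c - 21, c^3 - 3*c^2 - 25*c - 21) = c^2 - 4*c - 21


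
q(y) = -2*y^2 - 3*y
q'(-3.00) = 9.00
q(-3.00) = -9.00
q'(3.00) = -15.00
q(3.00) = -27.00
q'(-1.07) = 1.28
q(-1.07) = 0.92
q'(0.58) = -5.32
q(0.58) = -2.41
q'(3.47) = -16.88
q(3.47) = -34.49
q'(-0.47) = -1.12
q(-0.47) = 0.97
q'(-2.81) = 8.24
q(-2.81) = -7.36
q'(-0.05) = -2.80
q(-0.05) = 0.14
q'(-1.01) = 1.04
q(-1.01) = 0.99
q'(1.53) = -9.12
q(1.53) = -9.27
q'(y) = -4*y - 3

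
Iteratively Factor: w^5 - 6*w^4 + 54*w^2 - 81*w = (w + 3)*(w^4 - 9*w^3 + 27*w^2 - 27*w) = w*(w + 3)*(w^3 - 9*w^2 + 27*w - 27) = w*(w - 3)*(w + 3)*(w^2 - 6*w + 9) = w*(w - 3)^2*(w + 3)*(w - 3)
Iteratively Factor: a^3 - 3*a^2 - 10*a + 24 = (a - 2)*(a^2 - a - 12) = (a - 4)*(a - 2)*(a + 3)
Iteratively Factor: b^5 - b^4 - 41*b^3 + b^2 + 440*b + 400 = (b - 5)*(b^4 + 4*b^3 - 21*b^2 - 104*b - 80) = (b - 5)*(b + 4)*(b^3 - 21*b - 20) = (b - 5)*(b + 4)^2*(b^2 - 4*b - 5) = (b - 5)*(b + 1)*(b + 4)^2*(b - 5)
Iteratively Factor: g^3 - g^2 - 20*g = (g + 4)*(g^2 - 5*g) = g*(g + 4)*(g - 5)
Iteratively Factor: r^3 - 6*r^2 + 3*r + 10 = (r - 2)*(r^2 - 4*r - 5) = (r - 5)*(r - 2)*(r + 1)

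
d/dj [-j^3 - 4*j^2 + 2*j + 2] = -3*j^2 - 8*j + 2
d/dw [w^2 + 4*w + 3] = 2*w + 4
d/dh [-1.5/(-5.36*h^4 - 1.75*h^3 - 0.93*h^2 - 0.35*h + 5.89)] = (-32.16*h^3 - 7.875*h^2 - 2.79*h - 0.525)/(5.36*h^4 + 1.75*h^3 + 0.93*h^2 + 0.35*h - 5.89)^2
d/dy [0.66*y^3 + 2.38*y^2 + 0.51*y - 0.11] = 1.98*y^2 + 4.76*y + 0.51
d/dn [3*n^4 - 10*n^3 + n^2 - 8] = 2*n*(6*n^2 - 15*n + 1)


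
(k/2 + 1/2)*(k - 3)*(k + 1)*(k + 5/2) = k^4/2 + 3*k^3/4 - 15*k^2/4 - 31*k/4 - 15/4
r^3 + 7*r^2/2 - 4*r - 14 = (r - 2)*(r + 2)*(r + 7/2)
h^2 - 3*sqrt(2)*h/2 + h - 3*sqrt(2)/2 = (h + 1)*(h - 3*sqrt(2)/2)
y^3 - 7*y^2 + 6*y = y*(y - 6)*(y - 1)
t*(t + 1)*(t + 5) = t^3 + 6*t^2 + 5*t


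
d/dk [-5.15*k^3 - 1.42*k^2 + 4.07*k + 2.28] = -15.45*k^2 - 2.84*k + 4.07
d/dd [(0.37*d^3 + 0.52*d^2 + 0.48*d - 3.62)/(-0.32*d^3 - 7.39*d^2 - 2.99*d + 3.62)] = (-2.5679*d^4 - 1.9054*d^3 + 2.5354*d^2 - 49.7388*d - 9.0862)/(0.1024*d^6 + 4.7296*d^5 + 56.5257*d^4 + 41.8754*d^3 - 44.5635*d^2 - 21.6476*d + 13.1044)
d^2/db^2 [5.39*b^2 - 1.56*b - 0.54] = 10.7800000000000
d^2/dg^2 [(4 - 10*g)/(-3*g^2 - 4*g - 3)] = 4*(4*(3*g + 2)^2*(5*g - 2) - (45*g + 14)*(3*g^2 + 4*g + 3))/(3*g^2 + 4*g + 3)^3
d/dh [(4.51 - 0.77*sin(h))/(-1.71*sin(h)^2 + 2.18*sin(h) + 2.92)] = (-1.3167*sin(h)^2 + 15.4242*sin(h) - 12.0802)*cos(h)/(2.9241*sin(h)^4 - 7.4556*sin(h)^3 - 5.234*sin(h)^2 + 12.7312*sin(h) + 8.5264)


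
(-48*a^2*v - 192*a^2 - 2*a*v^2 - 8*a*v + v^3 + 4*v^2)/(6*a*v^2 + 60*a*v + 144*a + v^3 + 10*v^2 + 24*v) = (-8*a + v)/(v + 6)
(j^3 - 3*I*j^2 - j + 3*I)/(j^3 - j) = (j - 3*I)/j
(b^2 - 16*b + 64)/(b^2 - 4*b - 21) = (-b^2 + 16*b - 64)/(-b^2 + 4*b + 21)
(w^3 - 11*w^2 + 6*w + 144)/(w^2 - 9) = (w^2 - 14*w + 48)/(w - 3)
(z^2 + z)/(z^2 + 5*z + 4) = z/(z + 4)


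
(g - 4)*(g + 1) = g^2 - 3*g - 4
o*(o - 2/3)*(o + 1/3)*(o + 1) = o^4 + 2*o^3/3 - 5*o^2/9 - 2*o/9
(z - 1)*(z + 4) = z^2 + 3*z - 4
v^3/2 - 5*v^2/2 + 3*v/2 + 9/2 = (v/2 + 1/2)*(v - 3)^2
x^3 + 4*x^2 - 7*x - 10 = (x - 2)*(x + 1)*(x + 5)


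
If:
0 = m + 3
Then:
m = -3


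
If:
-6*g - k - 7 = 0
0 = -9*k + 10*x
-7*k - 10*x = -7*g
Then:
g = -112/103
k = -49/103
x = -441/1030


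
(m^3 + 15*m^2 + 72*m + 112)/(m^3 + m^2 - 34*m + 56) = (m^2 + 8*m + 16)/(m^2 - 6*m + 8)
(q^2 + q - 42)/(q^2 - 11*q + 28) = (q^2 + q - 42)/(q^2 - 11*q + 28)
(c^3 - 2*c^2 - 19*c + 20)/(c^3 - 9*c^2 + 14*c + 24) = (c^3 - 2*c^2 - 19*c + 20)/(c^3 - 9*c^2 + 14*c + 24)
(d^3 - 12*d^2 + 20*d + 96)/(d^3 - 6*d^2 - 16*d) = (d - 6)/d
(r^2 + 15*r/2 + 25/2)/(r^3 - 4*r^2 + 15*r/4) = 2*(2*r^2 + 15*r + 25)/(r*(4*r^2 - 16*r + 15))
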